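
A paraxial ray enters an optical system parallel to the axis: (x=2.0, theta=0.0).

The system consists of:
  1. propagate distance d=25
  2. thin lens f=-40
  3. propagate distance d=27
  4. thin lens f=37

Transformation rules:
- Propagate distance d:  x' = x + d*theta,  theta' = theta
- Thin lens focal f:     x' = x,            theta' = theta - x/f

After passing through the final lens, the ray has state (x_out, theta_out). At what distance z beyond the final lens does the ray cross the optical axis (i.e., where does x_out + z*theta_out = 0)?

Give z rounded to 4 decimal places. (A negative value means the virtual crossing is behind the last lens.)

Initial: x=2.0000 theta=0.0000
After 1 (propagate distance d=25): x=2.0000 theta=0.0000
After 2 (thin lens f=-40): x=2.0000 theta=0.0500
After 3 (propagate distance d=27): x=3.3500 theta=0.0500
After 4 (thin lens f=37): x=3.3500 theta=-3/74 (≈-0.0405)
z_focus = -x_out/theta_out = -(3.3500)/(-3/74) = 2479/30 ≈ 82.6333
Rounded to 4 decimal places: z = 82.6333

Answer: 82.6333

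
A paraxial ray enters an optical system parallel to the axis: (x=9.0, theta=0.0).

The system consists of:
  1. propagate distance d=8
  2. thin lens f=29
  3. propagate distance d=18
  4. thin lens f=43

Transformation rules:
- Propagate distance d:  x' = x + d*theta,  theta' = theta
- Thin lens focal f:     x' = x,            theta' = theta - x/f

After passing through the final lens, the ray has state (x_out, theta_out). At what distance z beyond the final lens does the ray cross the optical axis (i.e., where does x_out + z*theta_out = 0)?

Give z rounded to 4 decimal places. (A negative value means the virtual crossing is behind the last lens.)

Answer: 8.7593

Derivation:
Initial: x=9.0000 theta=0.0000
After 1 (propagate distance d=8): x=9.0000 theta=0.0000
After 2 (thin lens f=29): x=9.0000 theta=-9/29 (≈-0.3103)
After 3 (propagate distance d=18): x=99/29 (≈3.4138) theta=-9/29 (≈-0.3103)
After 4 (thin lens f=43): x=99/29 (≈3.4138) theta=-486/1247 (≈-0.3897)
z_focus = -x_out/theta_out = -(99/29)/(-486/1247) = 473/54 ≈ 8.7593
Rounded to 4 decimal places: z = 8.7593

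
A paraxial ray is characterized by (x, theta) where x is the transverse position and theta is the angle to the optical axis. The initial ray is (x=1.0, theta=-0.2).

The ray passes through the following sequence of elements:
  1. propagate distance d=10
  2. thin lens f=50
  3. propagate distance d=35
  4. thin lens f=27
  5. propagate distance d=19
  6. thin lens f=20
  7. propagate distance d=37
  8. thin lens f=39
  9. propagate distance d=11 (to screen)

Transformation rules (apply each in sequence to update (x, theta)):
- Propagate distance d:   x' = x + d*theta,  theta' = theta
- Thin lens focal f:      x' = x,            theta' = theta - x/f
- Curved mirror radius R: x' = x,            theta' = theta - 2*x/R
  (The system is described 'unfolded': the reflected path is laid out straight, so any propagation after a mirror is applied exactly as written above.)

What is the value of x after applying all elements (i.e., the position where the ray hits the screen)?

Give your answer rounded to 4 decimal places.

Initial: x=1.0000 theta=-0.2000
After 1 (propagate distance d=10): x=-1.0000 theta=-0.2000
After 2 (thin lens f=50): x=-1.0000 theta=-0.1800
After 3 (propagate distance d=35): x=-7.3000 theta=-0.1800
After 4 (thin lens f=27): x=-7.3000 theta=61/675 (≈0.0904)
After 5 (propagate distance d=19): x=-7537/1350 (≈-5.5830) theta=61/675 (≈0.0904)
After 6 (thin lens f=20): x=-7537/1350 (≈-5.5830) theta=9977/27000 (≈0.3695)
After 7 (propagate distance d=37): x=72803/9000 (≈8.0892) theta=9977/27000 (≈0.3695)
After 8 (thin lens f=39): x=72803/9000 (≈8.0892) theta=3161/19500 (≈0.1621)
After 9 (propagate distance d=11 (to screen)): x=231013/23400 (≈9.8724) theta=3161/19500 (≈0.1621)
Rounded to 4 decimal places: x = 9.8724

Answer: 9.8724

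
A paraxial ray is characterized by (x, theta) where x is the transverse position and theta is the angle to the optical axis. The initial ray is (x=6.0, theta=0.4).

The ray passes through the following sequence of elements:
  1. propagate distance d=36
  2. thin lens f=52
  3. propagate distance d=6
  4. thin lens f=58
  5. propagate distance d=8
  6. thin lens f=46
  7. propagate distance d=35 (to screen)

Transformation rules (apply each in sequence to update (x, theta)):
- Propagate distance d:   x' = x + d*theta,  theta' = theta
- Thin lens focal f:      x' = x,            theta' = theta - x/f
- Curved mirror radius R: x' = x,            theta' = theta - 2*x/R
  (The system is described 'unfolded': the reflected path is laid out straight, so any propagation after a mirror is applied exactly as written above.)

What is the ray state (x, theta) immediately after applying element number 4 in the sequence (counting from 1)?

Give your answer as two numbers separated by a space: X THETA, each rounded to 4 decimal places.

Answer: 20.4462 -0.3448

Derivation:
Initial: x=6.0000 theta=0.4000
After 1 (propagate distance d=36): x=20.4000 theta=0.4000
After 2 (thin lens f=52): x=20.4000 theta=1/130 (≈0.0077)
After 3 (propagate distance d=6): x=1329/65 (≈20.4462) theta=1/130 (≈0.0077)
After 4 (thin lens f=58): x=1329/65 (≈20.4462) theta=-10/29 (≈-0.3448)
Rounded to 4 decimal places: x = 20.4462, theta = -0.3448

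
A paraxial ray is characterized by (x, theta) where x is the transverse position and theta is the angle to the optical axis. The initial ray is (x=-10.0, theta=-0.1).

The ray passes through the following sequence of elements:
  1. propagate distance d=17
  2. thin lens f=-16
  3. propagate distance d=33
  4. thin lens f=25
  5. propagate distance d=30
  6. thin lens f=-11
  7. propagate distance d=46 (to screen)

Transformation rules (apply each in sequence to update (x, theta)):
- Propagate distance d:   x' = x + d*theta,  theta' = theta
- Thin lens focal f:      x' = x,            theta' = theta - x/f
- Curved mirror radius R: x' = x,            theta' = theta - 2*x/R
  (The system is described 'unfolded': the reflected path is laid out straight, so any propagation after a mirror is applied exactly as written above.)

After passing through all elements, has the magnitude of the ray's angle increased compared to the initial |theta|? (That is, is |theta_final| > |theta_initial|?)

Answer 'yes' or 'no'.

Answer: yes

Derivation:
Initial: x=-10.0000 theta=-0.1000
After 1 (propagate distance d=17): x=-11.7000 theta=-0.1000
After 2 (thin lens f=-16): x=-11.7000 theta=-133/160 (≈-0.8313)
After 3 (propagate distance d=33): x=-6261/160 (≈-39.1313) theta=-133/160 (≈-0.8313)
After 4 (thin lens f=25): x=-6261/160 (≈-39.1313) theta=0.7340
After 5 (propagate distance d=30): x=-13689/800 (≈-17.1113) theta=0.7340
After 6 (thin lens f=-11): x=-13689/800 (≈-17.1113) theta=-36149/44000 (≈-0.8216)
After 7 (propagate distance d=46 (to screen)): x=-2415749/44000 (≈-54.9034) theta=-36149/44000 (≈-0.8216)
|theta_initial|=0.1000 |theta_final|=36149/44000 (≈0.8216) -> increased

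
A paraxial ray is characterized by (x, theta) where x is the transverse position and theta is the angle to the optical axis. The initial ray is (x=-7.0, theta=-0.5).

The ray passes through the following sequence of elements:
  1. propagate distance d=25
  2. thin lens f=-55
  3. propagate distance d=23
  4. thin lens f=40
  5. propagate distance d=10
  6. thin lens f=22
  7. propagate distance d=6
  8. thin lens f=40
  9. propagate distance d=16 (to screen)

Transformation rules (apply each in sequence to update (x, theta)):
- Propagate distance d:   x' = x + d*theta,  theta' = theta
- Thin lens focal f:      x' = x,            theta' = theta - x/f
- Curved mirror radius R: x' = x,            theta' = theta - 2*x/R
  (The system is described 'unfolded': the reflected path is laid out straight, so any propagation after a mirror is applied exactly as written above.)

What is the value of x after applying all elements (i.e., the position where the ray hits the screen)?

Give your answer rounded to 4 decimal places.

Initial: x=-7.0000 theta=-0.5000
After 1 (propagate distance d=25): x=-19.5000 theta=-0.5000
After 2 (thin lens f=-55): x=-19.5000 theta=-47/55 (≈-0.8545)
After 3 (propagate distance d=23): x=-4307/110 (≈-39.1545) theta=-47/55 (≈-0.8545)
After 4 (thin lens f=40): x=-4307/110 (≈-39.1545) theta=547/4400 (≈0.1243)
After 5 (propagate distance d=10): x=-16681/440 (≈-37.9114) theta=547/4400 (≈0.1243)
After 6 (thin lens f=22): x=-16681/440 (≈-37.9114) theta=44711/24200 (≈1.8476)
After 7 (propagate distance d=6): x=-649189/24200 (≈-26.8260) theta=44711/24200 (≈1.8476)
After 8 (thin lens f=40): x=-649189/24200 (≈-26.8260) theta=2437629/968000 (≈2.5182)
After 9 (propagate distance d=16 (to screen)): x=1629313/121000 (≈13.4654) theta=2437629/968000 (≈2.5182)
Rounded to 4 decimal places: x = 13.4654

Answer: 13.4654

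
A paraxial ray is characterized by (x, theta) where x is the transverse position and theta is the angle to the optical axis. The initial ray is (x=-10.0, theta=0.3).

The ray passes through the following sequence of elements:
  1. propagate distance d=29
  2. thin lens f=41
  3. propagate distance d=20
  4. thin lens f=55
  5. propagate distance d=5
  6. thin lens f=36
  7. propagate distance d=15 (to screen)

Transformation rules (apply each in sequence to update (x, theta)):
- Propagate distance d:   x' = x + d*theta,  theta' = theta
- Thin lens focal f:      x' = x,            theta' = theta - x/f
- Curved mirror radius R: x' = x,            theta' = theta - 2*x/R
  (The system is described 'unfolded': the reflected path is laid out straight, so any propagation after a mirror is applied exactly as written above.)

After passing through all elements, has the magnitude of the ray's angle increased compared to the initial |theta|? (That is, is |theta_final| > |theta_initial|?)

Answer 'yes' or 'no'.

Answer: no

Derivation:
Initial: x=-10.0000 theta=0.3000
After 1 (propagate distance d=29): x=-1.3000 theta=0.3000
After 2 (thin lens f=41): x=-1.3000 theta=68/205 (≈0.3317)
After 3 (propagate distance d=20): x=2187/410 (≈5.3341) theta=68/205 (≈0.3317)
After 4 (thin lens f=55): x=2187/410 (≈5.3341) theta=5293/22550 (≈0.2347)
After 5 (propagate distance d=5): x=2935/451 (≈6.5078) theta=5293/22550 (≈0.2347)
After 6 (thin lens f=36): x=2935/451 (≈6.5078) theta=21899/405900 (≈0.0540)
After 7 (propagate distance d=15 (to screen)): x=197999/27060 (≈7.3170) theta=21899/405900 (≈0.0540)
|theta_initial|=0.3000 |theta_final|=21899/405900 (≈0.0540) -> not increased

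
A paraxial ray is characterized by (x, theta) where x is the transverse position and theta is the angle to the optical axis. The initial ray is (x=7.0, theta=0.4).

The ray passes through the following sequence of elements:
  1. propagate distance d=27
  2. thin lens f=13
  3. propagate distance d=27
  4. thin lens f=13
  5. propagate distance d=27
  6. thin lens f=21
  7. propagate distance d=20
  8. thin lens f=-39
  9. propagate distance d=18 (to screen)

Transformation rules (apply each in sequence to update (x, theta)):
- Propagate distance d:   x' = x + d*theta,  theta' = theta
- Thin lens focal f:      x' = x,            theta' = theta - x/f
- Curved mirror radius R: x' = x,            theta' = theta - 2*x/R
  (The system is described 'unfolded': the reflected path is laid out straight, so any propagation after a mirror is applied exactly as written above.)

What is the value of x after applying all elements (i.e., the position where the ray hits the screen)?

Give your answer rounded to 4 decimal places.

Answer: -1.8597

Derivation:
Initial: x=7.0000 theta=0.4000
After 1 (propagate distance d=27): x=17.8000 theta=0.4000
After 2 (thin lens f=13): x=17.8000 theta=-63/65 (≈-0.9692)
After 3 (propagate distance d=27): x=-544/65 (≈-8.3692) theta=-63/65 (≈-0.9692)
After 4 (thin lens f=13): x=-544/65 (≈-8.3692) theta=-55/169 (≈-0.3254)
After 5 (propagate distance d=27): x=-14497/845 (≈-17.1562) theta=-55/169 (≈-0.3254)
After 6 (thin lens f=21): x=-14497/845 (≈-17.1562) theta=1246/2535 (≈0.4915)
After 7 (propagate distance d=20): x=-18571/2535 (≈-7.3258) theta=1246/2535 (≈0.4915)
After 8 (thin lens f=-39): x=-18571/2535 (≈-7.3258) theta=30023/98865 (≈0.3037)
After 9 (propagate distance d=18 (to screen)): x=-12257/6591 (≈-1.8597) theta=30023/98865 (≈0.3037)
Rounded to 4 decimal places: x = -1.8597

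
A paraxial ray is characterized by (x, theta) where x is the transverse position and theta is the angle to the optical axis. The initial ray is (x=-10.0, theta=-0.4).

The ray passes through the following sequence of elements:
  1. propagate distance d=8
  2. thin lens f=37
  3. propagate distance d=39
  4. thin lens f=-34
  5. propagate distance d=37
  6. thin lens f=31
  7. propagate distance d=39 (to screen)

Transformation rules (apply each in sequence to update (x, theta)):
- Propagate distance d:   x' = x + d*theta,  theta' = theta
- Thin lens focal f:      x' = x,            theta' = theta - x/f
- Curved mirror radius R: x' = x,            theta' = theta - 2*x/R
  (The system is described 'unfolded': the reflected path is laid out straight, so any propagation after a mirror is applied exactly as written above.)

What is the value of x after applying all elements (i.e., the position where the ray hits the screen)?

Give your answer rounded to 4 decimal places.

Answer: -10.3269

Derivation:
Initial: x=-10.0000 theta=-0.4000
After 1 (propagate distance d=8): x=-13.2000 theta=-0.4000
After 2 (thin lens f=37): x=-13.2000 theta=-8/185 (≈-0.0432)
After 3 (propagate distance d=39): x=-2754/185 (≈-14.8865) theta=-8/185 (≈-0.0432)
After 4 (thin lens f=-34): x=-2754/185 (≈-14.8865) theta=-89/185 (≈-0.4811)
After 5 (propagate distance d=37): x=-6047/185 (≈-32.6865) theta=-89/185 (≈-0.4811)
After 6 (thin lens f=31): x=-6047/185 (≈-32.6865) theta=3288/5735 (≈0.5733)
After 7 (propagate distance d=39 (to screen)): x=-11845/1147 (≈-10.3269) theta=3288/5735 (≈0.5733)
Rounded to 4 decimal places: x = -10.3269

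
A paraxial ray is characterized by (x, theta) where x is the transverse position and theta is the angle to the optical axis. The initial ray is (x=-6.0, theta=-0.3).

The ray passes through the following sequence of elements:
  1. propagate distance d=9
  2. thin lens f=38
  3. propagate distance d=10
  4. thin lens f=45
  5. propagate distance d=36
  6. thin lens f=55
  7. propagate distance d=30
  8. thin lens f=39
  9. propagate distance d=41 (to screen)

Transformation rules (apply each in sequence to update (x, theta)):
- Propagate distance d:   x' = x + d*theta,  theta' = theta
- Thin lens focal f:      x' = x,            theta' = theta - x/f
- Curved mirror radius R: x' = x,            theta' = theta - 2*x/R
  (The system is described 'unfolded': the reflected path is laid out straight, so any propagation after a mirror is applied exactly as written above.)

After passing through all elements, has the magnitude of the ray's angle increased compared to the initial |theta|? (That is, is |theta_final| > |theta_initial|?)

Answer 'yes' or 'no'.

Initial: x=-6.0000 theta=-0.3000
After 1 (propagate distance d=9): x=-8.7000 theta=-0.3000
After 2 (thin lens f=38): x=-8.7000 theta=-27/380 (≈-0.0711)
After 3 (propagate distance d=10): x=-894/95 (≈-9.4105) theta=-27/380 (≈-0.0711)
After 4 (thin lens f=45): x=-894/95 (≈-9.4105) theta=787/5700 (≈0.1381)
After 5 (propagate distance d=36): x=-4.4400 theta=787/5700 (≈0.1381)
After 6 (thin lens f=55): x=-4.4400 theta=68593/313500 (≈0.2188)
After 7 (propagate distance d=30): x=4439/2090 (≈2.1239) theta=68593/313500 (≈0.2188)
After 8 (thin lens f=39): x=4439/2090 (≈2.1239) theta=223253/1358500 (≈0.1643)
After 9 (propagate distance d=41 (to screen)): x=633617/71500 (≈8.8618) theta=223253/1358500 (≈0.1643)
|theta_initial|=0.3000 |theta_final|=223253/1358500 (≈0.1643) -> not increased

Answer: no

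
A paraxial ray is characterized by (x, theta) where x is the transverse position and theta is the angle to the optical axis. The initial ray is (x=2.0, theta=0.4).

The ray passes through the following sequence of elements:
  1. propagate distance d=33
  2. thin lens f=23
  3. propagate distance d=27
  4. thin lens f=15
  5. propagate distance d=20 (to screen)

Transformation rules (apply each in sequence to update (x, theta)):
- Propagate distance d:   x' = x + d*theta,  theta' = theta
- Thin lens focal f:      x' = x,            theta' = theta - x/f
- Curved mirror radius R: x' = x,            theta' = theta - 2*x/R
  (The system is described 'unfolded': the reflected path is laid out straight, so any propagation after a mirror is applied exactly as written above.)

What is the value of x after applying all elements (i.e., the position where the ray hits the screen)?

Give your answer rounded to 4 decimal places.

Initial: x=2.0000 theta=0.4000
After 1 (propagate distance d=33): x=15.2000 theta=0.4000
After 2 (thin lens f=23): x=15.2000 theta=-6/23 (≈-0.2609)
After 3 (propagate distance d=27): x=938/115 (≈8.1565) theta=-6/23 (≈-0.2609)
After 4 (thin lens f=15): x=938/115 (≈8.1565) theta=-1388/1725 (≈-0.8046)
After 5 (propagate distance d=20 (to screen)): x=-2738/345 (≈-7.9362) theta=-1388/1725 (≈-0.8046)
Rounded to 4 decimal places: x = -7.9362

Answer: -7.9362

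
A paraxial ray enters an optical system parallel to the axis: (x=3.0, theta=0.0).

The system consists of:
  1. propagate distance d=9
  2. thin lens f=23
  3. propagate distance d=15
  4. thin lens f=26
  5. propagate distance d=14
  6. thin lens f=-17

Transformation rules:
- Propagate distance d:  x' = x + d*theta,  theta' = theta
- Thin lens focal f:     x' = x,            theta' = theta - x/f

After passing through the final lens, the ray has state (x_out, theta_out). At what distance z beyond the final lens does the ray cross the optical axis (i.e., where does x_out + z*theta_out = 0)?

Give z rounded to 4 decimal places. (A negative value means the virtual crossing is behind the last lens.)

Initial: x=3.0000 theta=0.0000
After 1 (propagate distance d=9): x=3.0000 theta=0.0000
After 2 (thin lens f=23): x=3.0000 theta=-3/23 (≈-0.1304)
After 3 (propagate distance d=15): x=24/23 (≈1.0435) theta=-3/23 (≈-0.1304)
After 4 (thin lens f=26): x=24/23 (≈1.0435) theta=-51/299 (≈-0.1706)
After 5 (propagate distance d=14): x=-402/299 (≈-1.3445) theta=-51/299 (≈-0.1706)
After 6 (thin lens f=-17): x=-402/299 (≈-1.3445) theta=-1269/5083 (≈-0.2497)
z_focus = -x_out/theta_out = -(-402/299)/(-1269/5083) = -2278/423 ≈ -5.3853
Rounded to 4 decimal places: z = -5.3853

Answer: -5.3853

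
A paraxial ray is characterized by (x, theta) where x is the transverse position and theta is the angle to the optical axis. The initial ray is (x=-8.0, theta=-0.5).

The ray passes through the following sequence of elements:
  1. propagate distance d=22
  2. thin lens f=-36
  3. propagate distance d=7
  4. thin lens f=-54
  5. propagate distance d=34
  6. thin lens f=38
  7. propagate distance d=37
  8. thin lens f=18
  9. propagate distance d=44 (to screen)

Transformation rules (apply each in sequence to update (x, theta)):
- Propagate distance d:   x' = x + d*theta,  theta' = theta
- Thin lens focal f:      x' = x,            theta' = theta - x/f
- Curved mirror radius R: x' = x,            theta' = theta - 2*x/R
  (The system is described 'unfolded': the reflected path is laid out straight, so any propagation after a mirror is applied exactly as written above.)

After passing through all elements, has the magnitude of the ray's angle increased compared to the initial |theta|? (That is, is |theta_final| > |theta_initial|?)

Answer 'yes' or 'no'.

Answer: yes

Derivation:
Initial: x=-8.0000 theta=-0.5000
After 1 (propagate distance d=22): x=-19.0000 theta=-0.5000
After 2 (thin lens f=-36): x=-19.0000 theta=-37/36 (≈-1.0278)
After 3 (propagate distance d=7): x=-943/36 (≈-26.1944) theta=-37/36 (≈-1.0278)
After 4 (thin lens f=-54): x=-943/36 (≈-26.1944) theta=-2941/1944 (≈-1.5129)
After 5 (propagate distance d=34): x=-37729/486 (≈-77.6317) theta=-2941/1944 (≈-1.5129)
After 6 (thin lens f=38): x=-37729/486 (≈-77.6317) theta=19579/36936 (≈0.5301)
After 7 (propagate distance d=37): x=-238109/4104 (≈-58.0188) theta=19579/36936 (≈0.5301)
After 8 (thin lens f=18): x=-238109/4104 (≈-58.0188) theta=14593/3888 (≈3.7533)
After 9 (propagate distance d=44 (to screen)): x=3956893/36936 (≈107.1284) theta=14593/3888 (≈3.7533)
|theta_initial|=0.5000 |theta_final|=14593/3888 (≈3.7533) -> increased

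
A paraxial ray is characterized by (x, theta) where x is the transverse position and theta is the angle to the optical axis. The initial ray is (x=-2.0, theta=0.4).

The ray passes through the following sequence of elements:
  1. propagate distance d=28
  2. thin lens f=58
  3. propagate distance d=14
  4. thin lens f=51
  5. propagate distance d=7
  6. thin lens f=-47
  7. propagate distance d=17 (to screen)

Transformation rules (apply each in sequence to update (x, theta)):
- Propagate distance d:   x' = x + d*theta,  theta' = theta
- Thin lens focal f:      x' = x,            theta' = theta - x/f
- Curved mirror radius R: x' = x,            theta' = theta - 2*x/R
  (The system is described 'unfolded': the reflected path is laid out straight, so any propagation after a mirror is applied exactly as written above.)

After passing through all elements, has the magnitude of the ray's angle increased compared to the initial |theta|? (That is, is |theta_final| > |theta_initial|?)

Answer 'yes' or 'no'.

Answer: no

Derivation:
Initial: x=-2.0000 theta=0.4000
After 1 (propagate distance d=28): x=9.2000 theta=0.4000
After 2 (thin lens f=58): x=9.2000 theta=7/29 (≈0.2414)
After 3 (propagate distance d=14): x=1824/145 (≈12.5793) theta=7/29 (≈0.2414)
After 4 (thin lens f=51): x=1824/145 (≈12.5793) theta=-13/2465 (≈-0.0053)
After 5 (propagate distance d=7): x=30917/2465 (≈12.5424) theta=-13/2465 (≈-0.0053)
After 6 (thin lens f=-47): x=30917/2465 (≈12.5424) theta=30306/115855 (≈0.2616)
After 7 (propagate distance d=17 (to screen)): x=1968301/115855 (≈16.9893) theta=30306/115855 (≈0.2616)
|theta_initial|=0.4000 |theta_final|=30306/115855 (≈0.2616) -> not increased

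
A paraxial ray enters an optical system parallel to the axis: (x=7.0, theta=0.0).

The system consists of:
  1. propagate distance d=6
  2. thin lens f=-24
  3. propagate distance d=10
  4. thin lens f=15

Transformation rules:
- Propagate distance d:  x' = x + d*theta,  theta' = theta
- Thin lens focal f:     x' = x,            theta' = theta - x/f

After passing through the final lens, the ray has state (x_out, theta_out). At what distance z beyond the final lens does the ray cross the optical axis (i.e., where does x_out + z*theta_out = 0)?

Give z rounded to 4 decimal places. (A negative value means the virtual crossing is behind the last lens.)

Answer: 26.8421

Derivation:
Initial: x=7.0000 theta=0.0000
After 1 (propagate distance d=6): x=7.0000 theta=0.0000
After 2 (thin lens f=-24): x=7.0000 theta=7/24 (≈0.2917)
After 3 (propagate distance d=10): x=119/12 (≈9.9167) theta=7/24 (≈0.2917)
After 4 (thin lens f=15): x=119/12 (≈9.9167) theta=-133/360 (≈-0.3694)
z_focus = -x_out/theta_out = -(119/12)/(-133/360) = 510/19 ≈ 26.8421
Rounded to 4 decimal places: z = 26.8421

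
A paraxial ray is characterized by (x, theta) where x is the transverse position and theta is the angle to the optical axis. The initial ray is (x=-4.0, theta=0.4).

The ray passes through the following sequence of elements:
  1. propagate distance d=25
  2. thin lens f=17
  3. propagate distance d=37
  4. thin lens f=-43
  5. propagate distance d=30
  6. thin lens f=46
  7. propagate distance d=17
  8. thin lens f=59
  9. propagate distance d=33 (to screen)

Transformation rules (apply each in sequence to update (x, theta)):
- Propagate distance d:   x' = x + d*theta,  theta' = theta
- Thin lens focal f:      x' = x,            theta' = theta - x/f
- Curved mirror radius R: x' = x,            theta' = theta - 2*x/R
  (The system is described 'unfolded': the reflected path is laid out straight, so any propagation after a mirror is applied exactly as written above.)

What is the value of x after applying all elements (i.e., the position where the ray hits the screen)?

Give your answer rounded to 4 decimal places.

Answer: 2.7976

Derivation:
Initial: x=-4.0000 theta=0.4000
After 1 (propagate distance d=25): x=6.0000 theta=0.4000
After 2 (thin lens f=17): x=6.0000 theta=4/85 (≈0.0471)
After 3 (propagate distance d=37): x=658/85 (≈7.7412) theta=4/85 (≈0.0471)
After 4 (thin lens f=-43): x=658/85 (≈7.7412) theta=166/731 (≈0.2271)
After 5 (propagate distance d=30): x=53194/3655 (≈14.5538) theta=166/731 (≈0.2271)
After 6 (thin lens f=46): x=53194/3655 (≈14.5538) theta=-7507/84065 (≈-0.0893)
After 7 (propagate distance d=17): x=1095843/84065 (≈13.0357) theta=-7507/84065 (≈-0.0893)
After 8 (thin lens f=59): x=1095843/84065 (≈13.0357) theta=-1538756/4959835 (≈-0.3102)
After 9 (propagate distance d=33 (to screen)): x=13875789/4959835 (≈2.7976) theta=-1538756/4959835 (≈-0.3102)
Rounded to 4 decimal places: x = 2.7976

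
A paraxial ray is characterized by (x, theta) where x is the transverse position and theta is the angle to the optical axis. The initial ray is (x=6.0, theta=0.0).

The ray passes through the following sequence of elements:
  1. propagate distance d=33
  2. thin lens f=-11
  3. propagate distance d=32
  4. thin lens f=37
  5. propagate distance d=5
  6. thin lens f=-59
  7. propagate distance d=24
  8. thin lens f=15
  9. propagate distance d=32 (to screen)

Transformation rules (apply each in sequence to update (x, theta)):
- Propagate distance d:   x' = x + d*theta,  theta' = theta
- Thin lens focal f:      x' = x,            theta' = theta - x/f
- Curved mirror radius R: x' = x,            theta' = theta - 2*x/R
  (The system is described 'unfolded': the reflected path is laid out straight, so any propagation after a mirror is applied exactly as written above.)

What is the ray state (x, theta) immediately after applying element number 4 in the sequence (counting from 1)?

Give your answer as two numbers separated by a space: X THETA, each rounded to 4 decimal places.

Initial: x=6.0000 theta=0.0000
After 1 (propagate distance d=33): x=6.0000 theta=0.0000
After 2 (thin lens f=-11): x=6.0000 theta=6/11 (≈0.5455)
After 3 (propagate distance d=32): x=258/11 (≈23.4545) theta=6/11 (≈0.5455)
After 4 (thin lens f=37): x=258/11 (≈23.4545) theta=-36/407 (≈-0.0885)
Rounded to 4 decimal places: x = 23.4545, theta = -0.0885

Answer: 23.4545 -0.0885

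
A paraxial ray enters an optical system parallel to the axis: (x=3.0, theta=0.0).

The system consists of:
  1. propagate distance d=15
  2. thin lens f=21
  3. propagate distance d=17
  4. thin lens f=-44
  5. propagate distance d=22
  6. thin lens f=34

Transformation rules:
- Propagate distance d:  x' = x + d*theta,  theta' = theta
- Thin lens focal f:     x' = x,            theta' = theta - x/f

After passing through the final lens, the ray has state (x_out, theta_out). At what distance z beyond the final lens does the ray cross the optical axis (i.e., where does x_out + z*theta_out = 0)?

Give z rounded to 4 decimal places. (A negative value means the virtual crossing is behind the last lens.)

Initial: x=3.0000 theta=0.0000
After 1 (propagate distance d=15): x=3.0000 theta=0.0000
After 2 (thin lens f=21): x=3.0000 theta=-1/7 (≈-0.1429)
After 3 (propagate distance d=17): x=4/7 (≈0.5714) theta=-1/7 (≈-0.1429)
After 4 (thin lens f=-44): x=4/7 (≈0.5714) theta=-10/77 (≈-0.1299)
After 5 (propagate distance d=22): x=-16/7 (≈-2.2857) theta=-10/77 (≈-0.1299)
After 6 (thin lens f=34): x=-16/7 (≈-2.2857) theta=-82/1309 (≈-0.0626)
z_focus = -x_out/theta_out = -(-16/7)/(-82/1309) = -1496/41 ≈ -36.4878
Rounded to 4 decimal places: z = -36.4878

Answer: -36.4878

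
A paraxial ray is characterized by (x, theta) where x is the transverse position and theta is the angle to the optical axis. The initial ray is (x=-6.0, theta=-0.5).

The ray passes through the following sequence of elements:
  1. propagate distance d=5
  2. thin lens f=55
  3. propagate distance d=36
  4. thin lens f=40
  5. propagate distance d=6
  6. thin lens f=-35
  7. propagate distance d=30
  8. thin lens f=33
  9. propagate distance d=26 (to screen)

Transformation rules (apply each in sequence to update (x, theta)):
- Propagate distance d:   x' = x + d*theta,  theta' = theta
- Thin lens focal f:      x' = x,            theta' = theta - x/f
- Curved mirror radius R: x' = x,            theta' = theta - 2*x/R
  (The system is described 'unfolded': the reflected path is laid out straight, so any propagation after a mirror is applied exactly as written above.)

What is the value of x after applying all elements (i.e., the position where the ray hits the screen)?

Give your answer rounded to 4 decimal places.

Initial: x=-6.0000 theta=-0.5000
After 1 (propagate distance d=5): x=-8.5000 theta=-0.5000
After 2 (thin lens f=55): x=-8.5000 theta=-19/55 (≈-0.3455)
After 3 (propagate distance d=36): x=-2303/110 (≈-20.9364) theta=-19/55 (≈-0.3455)
After 4 (thin lens f=40): x=-2303/110 (≈-20.9364) theta=783/4400 (≈0.1780)
After 5 (propagate distance d=6): x=-43711/2200 (≈-19.8686) theta=783/4400 (≈0.1780)
After 6 (thin lens f=-35): x=-43711/2200 (≈-19.8686) theta=-60017/154000 (≈-0.3897)
After 7 (propagate distance d=30): x=-121507/3850 (≈-31.5603) theta=-60017/154000 (≈-0.3897)
After 8 (thin lens f=33): x=-121507/3850 (≈-31.5603) theta=2879719/5082000 (≈0.5667)
After 9 (propagate distance d=26 (to screen)): x=-42758273/2541000 (≈-16.8273) theta=2879719/5082000 (≈0.5667)
Rounded to 4 decimal places: x = -16.8273

Answer: -16.8273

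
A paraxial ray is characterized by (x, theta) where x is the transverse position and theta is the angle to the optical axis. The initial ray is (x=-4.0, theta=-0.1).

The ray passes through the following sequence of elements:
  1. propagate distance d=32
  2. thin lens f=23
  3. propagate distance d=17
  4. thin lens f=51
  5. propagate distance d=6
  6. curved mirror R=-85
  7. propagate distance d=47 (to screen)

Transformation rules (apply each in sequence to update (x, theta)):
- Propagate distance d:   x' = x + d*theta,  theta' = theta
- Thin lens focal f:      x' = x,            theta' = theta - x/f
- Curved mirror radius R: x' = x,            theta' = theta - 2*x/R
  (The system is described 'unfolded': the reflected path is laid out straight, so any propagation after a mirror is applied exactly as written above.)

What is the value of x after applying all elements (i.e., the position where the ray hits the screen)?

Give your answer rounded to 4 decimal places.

Initial: x=-4.0000 theta=-0.1000
After 1 (propagate distance d=32): x=-7.2000 theta=-0.1000
After 2 (thin lens f=23): x=-7.2000 theta=49/230 (≈0.2130)
After 3 (propagate distance d=17): x=-823/230 (≈-3.5783) theta=49/230 (≈0.2130)
After 4 (thin lens f=51): x=-823/230 (≈-3.5783) theta=1661/5865 (≈0.2832)
After 5 (propagate distance d=6): x=-7347/3910 (≈-1.8790) theta=1661/5865 (≈0.2832)
After 6 (curved mirror R=-85): x=-7347/3910 (≈-1.8790) theta=119144/498525 (≈0.2390)
After 7 (propagate distance d=47 (to screen)): x=9326051/997050 (≈9.3536) theta=119144/498525 (≈0.2390)
Rounded to 4 decimal places: x = 9.3536

Answer: 9.3536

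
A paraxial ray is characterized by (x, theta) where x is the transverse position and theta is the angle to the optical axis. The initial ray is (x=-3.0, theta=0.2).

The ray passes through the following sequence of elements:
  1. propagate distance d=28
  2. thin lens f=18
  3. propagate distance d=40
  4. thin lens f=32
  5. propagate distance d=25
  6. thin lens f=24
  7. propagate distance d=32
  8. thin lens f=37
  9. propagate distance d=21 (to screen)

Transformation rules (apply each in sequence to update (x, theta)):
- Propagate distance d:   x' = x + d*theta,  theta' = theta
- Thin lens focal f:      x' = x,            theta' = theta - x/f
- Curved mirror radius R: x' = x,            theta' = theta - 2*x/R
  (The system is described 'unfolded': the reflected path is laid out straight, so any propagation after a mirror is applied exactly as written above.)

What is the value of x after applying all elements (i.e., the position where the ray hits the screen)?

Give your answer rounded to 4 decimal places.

Answer: -5.8050

Derivation:
Initial: x=-3.0000 theta=0.2000
After 1 (propagate distance d=28): x=2.6000 theta=0.2000
After 2 (thin lens f=18): x=2.6000 theta=1/18 (≈0.0556)
After 3 (propagate distance d=40): x=217/45 (≈4.8222) theta=1/18 (≈0.0556)
After 4 (thin lens f=32): x=217/45 (≈4.8222) theta=-137/1440 (≈-0.0951)
After 5 (propagate distance d=25): x=391/160 (≈2.4438) theta=-137/1440 (≈-0.0951)
After 6 (thin lens f=24): x=391/160 (≈2.4438) theta=-2269/11520 (≈-0.1970)
After 7 (propagate distance d=32): x=-5557/1440 (≈-3.8590) theta=-2269/11520 (≈-0.1970)
After 8 (thin lens f=37): x=-5557/1440 (≈-3.8590) theta=-39497/426240 (≈-0.0927)
After 9 (propagate distance d=21 (to screen)): x=-2474309/426240 (≈-5.8050) theta=-39497/426240 (≈-0.0927)
Rounded to 4 decimal places: x = -5.8050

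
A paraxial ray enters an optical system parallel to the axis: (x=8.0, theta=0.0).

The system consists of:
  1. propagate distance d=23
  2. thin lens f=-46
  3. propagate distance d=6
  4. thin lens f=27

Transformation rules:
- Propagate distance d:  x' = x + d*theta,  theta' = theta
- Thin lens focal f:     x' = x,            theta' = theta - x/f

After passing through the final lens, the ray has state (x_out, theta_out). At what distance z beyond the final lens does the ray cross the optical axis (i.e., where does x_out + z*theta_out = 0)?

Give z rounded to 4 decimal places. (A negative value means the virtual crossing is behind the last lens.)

Initial: x=8.0000 theta=0.0000
After 1 (propagate distance d=23): x=8.0000 theta=0.0000
After 2 (thin lens f=-46): x=8.0000 theta=4/23 (≈0.1739)
After 3 (propagate distance d=6): x=208/23 (≈9.0435) theta=4/23 (≈0.1739)
After 4 (thin lens f=27): x=208/23 (≈9.0435) theta=-100/621 (≈-0.1610)
z_focus = -x_out/theta_out = -(208/23)/(-100/621) = 56.1600
Rounded to 4 decimal places: z = 56.1600

Answer: 56.1600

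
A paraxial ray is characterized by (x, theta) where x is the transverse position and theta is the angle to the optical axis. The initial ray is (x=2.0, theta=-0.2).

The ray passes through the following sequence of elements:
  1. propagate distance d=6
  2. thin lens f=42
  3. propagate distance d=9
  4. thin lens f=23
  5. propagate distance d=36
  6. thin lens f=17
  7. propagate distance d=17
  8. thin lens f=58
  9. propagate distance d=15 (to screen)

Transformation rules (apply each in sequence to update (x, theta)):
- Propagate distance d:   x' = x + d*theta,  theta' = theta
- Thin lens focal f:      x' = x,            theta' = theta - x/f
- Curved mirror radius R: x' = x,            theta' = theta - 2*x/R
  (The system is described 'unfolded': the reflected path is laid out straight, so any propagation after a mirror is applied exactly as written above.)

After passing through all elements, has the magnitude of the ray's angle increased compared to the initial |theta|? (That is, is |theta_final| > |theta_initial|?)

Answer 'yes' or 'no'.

Initial: x=2.0000 theta=-0.2000
After 1 (propagate distance d=6): x=0.8000 theta=-0.2000
After 2 (thin lens f=42): x=0.8000 theta=-23/105 (≈-0.2190)
After 3 (propagate distance d=9): x=-41/35 (≈-1.1714) theta=-23/105 (≈-0.2190)
After 4 (thin lens f=23): x=-41/35 (≈-1.1714) theta=-58/345 (≈-0.1681)
After 5 (propagate distance d=36): x=-1163/161 (≈-7.2236) theta=-58/345 (≈-0.1681)
After 6 (thin lens f=17): x=-1163/161 (≈-7.2236) theta=10543/41055 (≈0.2568)
After 7 (propagate distance d=17): x=-986/345 (≈-2.8580) theta=10543/41055 (≈0.2568)
After 8 (thin lens f=58): x=-986/345 (≈-2.8580) theta=12566/41055 (≈0.3061)
After 9 (propagate distance d=15 (to screen)): x=71156/41055 (≈1.7332) theta=12566/41055 (≈0.3061)
|theta_initial|=0.2000 |theta_final|=12566/41055 (≈0.3061) -> increased

Answer: yes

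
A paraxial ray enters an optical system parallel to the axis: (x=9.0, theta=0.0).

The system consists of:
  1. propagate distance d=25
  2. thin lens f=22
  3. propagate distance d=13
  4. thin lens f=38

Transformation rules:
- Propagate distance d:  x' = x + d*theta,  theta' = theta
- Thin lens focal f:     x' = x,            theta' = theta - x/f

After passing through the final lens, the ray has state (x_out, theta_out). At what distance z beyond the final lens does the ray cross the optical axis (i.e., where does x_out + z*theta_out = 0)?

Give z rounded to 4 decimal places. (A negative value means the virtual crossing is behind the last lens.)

Initial: x=9.0000 theta=0.0000
After 1 (propagate distance d=25): x=9.0000 theta=0.0000
After 2 (thin lens f=22): x=9.0000 theta=-9/22 (≈-0.4091)
After 3 (propagate distance d=13): x=81/22 (≈3.6818) theta=-9/22 (≈-0.4091)
After 4 (thin lens f=38): x=81/22 (≈3.6818) theta=-423/836 (≈-0.5060)
z_focus = -x_out/theta_out = -(81/22)/(-423/836) = 342/47 ≈ 7.2766
Rounded to 4 decimal places: z = 7.2766

Answer: 7.2766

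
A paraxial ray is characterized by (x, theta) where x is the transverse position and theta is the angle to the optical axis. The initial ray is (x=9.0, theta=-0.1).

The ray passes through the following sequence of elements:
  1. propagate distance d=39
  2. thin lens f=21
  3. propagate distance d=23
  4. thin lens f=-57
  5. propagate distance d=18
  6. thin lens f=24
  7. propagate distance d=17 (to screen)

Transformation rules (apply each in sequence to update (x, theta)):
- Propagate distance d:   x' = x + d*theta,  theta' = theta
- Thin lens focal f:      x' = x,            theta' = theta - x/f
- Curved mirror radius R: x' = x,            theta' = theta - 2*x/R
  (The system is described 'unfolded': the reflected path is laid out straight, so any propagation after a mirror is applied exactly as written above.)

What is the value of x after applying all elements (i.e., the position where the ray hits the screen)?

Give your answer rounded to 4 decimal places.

Answer: -9.5285

Derivation:
Initial: x=9.0000 theta=-0.1000
After 1 (propagate distance d=39): x=5.1000 theta=-0.1000
After 2 (thin lens f=21): x=5.1000 theta=-12/35 (≈-0.3429)
After 3 (propagate distance d=23): x=-39/14 (≈-2.7857) theta=-12/35 (≈-0.3429)
After 4 (thin lens f=-57): x=-39/14 (≈-2.7857) theta=-521/1330 (≈-0.3917)
After 5 (propagate distance d=18): x=-1869/190 (≈-9.8368) theta=-521/1330 (≈-0.3917)
After 6 (thin lens f=24): x=-1869/190 (≈-9.8368) theta=193/10640 (≈0.0181)
After 7 (propagate distance d=17 (to screen)): x=-101383/10640 (≈-9.5285) theta=193/10640 (≈0.0181)
Rounded to 4 decimal places: x = -9.5285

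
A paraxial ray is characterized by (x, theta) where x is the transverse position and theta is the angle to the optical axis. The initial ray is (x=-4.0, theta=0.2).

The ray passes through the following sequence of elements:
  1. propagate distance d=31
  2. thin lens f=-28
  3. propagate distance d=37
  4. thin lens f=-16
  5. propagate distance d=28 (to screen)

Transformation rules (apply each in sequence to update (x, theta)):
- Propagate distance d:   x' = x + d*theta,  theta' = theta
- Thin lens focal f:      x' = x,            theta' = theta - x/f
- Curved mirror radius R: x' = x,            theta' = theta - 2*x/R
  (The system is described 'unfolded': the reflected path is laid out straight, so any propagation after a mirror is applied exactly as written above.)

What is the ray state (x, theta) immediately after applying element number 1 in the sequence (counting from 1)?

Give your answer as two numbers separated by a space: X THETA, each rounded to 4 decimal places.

Initial: x=-4.0000 theta=0.2000
After 1 (propagate distance d=31): x=2.2000 theta=0.2000
Rounded to 4 decimal places: x = 2.2000, theta = 0.2000

Answer: 2.2000 0.2000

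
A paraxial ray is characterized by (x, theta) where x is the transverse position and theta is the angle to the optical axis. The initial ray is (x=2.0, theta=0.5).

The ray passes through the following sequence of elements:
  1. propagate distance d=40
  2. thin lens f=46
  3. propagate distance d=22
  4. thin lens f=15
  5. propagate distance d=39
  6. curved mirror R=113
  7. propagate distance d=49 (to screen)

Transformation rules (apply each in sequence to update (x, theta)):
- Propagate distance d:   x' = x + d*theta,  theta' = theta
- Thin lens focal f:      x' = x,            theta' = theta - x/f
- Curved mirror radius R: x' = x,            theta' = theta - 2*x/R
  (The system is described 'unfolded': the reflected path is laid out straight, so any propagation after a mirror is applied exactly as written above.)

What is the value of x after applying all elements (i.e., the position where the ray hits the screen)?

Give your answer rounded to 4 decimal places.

Initial: x=2.0000 theta=0.5000
After 1 (propagate distance d=40): x=22.0000 theta=0.5000
After 2 (thin lens f=46): x=22.0000 theta=1/46 (≈0.0217)
After 3 (propagate distance d=22): x=517/23 (≈22.4783) theta=1/46 (≈0.0217)
After 4 (thin lens f=15): x=517/23 (≈22.4783) theta=-1019/690 (≈-1.4768)
After 5 (propagate distance d=39): x=-8077/230 (≈-35.1174) theta=-1019/690 (≈-1.4768)
After 6 (curved mirror R=113): x=-8077/230 (≈-35.1174) theta=-13337/15594 (≈-0.8553)
After 7 (propagate distance d=49 (to screen)): x=-130558/1695 (≈-77.0254) theta=-13337/15594 (≈-0.8553)
Rounded to 4 decimal places: x = -77.0254

Answer: -77.0254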